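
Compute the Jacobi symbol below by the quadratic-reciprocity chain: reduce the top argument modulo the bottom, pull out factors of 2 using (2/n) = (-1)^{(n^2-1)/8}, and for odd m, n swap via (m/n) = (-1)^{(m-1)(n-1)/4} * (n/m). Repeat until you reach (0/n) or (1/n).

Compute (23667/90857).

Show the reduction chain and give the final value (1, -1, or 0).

reciprocity: (23667/90857) = +1·(90857/23667) since 23667 mod 4 = 3, 90857 mod 4 = 1; sign now +1
(90857/23667) = (19856/23667)   [reduce mod 23667]
19856 = 2^4·1241; (2/23667) = -1 since 23667 mod 8 = 3, so (19856/23667) = (-1)^4·(1241/23667); sign now +1
reciprocity: (1241/23667) = +1·(23667/1241) since 1241 mod 4 = 1, 23667 mod 4 = 3; sign now +1
(23667/1241) = (88/1241)   [reduce mod 1241]
88 = 2^3·11; (2/1241) = +1 since 1241 mod 8 = 1, so (88/1241) = (+1)^3·(11/1241); sign now +1
reciprocity: (11/1241) = +1·(1241/11) since 11 mod 4 = 3, 1241 mod 4 = 1; sign now +1
(1241/11) = (9/11)   [reduce mod 11]
reciprocity: (9/11) = +1·(11/9) since 9 mod 4 = 1, 11 mod 4 = 3; sign now +1
(11/9) = (2/9)   [reduce mod 9]
2 = 2^1·1; (2/9) = +1 since 9 mod 8 = 1, so (2/9) = (+1)^1·(1/9); sign now +1
(1/9) = 1; final value = sign = +1

1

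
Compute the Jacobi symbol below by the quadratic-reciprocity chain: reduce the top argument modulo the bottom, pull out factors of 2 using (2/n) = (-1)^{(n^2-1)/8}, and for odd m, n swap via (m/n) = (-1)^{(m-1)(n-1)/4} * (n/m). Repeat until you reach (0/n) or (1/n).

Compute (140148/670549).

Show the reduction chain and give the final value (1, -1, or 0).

factor out 2^2: 140148 = 2^2·35037; with 670549 mod 8 = 5, (2/670549) = -1; sign now +1; continue with (35037/670549)
flip (35037/670549) -> (670549/35037): both odd, 35037 mod 4 = 1, 670549 mod 4 = 1, so the flip contributes +1; sign now +1
(670549/35037): 670549 mod 35037 = 4846, so (670549/35037) = (4846/35037)
factor out 2^1: 4846 = 2^1·2423; with 35037 mod 8 = 5, (2/35037) = -1; sign now -1; continue with (2423/35037)
flip (2423/35037) -> (35037/2423): both odd, 2423 mod 4 = 3, 35037 mod 4 = 1, so the flip contributes +1; sign now -1
(35037/2423): 35037 mod 2423 = 1115, so (35037/2423) = (1115/2423)
flip (1115/2423) -> (2423/1115): both odd, 1115 mod 4 = 3, 2423 mod 4 = 3, so the flip contributes -1; sign now +1
(2423/1115): 2423 mod 1115 = 193, so (2423/1115) = (193/1115)
flip (193/1115) -> (1115/193): both odd, 193 mod 4 = 1, 1115 mod 4 = 3, so the flip contributes +1; sign now +1
(1115/193): 1115 mod 193 = 150, so (1115/193) = (150/193)
factor out 2^1: 150 = 2^1·75; with 193 mod 8 = 1, (2/193) = +1; sign now +1; continue with (75/193)
flip (75/193) -> (193/75): both odd, 75 mod 4 = 3, 193 mod 4 = 1, so the flip contributes +1; sign now +1
(193/75): 193 mod 75 = 43, so (193/75) = (43/75)
flip (43/75) -> (75/43): both odd, 43 mod 4 = 3, 75 mod 4 = 3, so the flip contributes -1; sign now -1
(75/43): 75 mod 43 = 32, so (75/43) = (32/43)
factor out 2^5: 32 = 2^5·1; with 43 mod 8 = 3, (2/43) = -1; sign now +1; continue with (1/43)
reached (1/43) = 1, so the symbol is +1

1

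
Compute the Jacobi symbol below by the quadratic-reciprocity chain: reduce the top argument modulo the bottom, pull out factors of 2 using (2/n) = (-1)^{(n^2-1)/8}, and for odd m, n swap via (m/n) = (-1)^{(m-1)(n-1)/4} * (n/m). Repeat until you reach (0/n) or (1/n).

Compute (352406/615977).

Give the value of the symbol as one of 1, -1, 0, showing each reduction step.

0

352406 = 2^1·176203; (2/615977) = +1 since 615977 mod 8 = 1, so (352406/615977) = (+1)^1·(176203/615977); sign now +1
reciprocity: (176203/615977) = +1·(615977/176203) since 176203 mod 4 = 3, 615977 mod 4 = 1; sign now +1
(615977/176203) = (87368/176203)   [reduce mod 176203]
87368 = 2^3·10921; (2/176203) = -1 since 176203 mod 8 = 3, so (87368/176203) = (-1)^3·(10921/176203); sign now -1
reciprocity: (10921/176203) = +1·(176203/10921) since 10921 mod 4 = 1, 176203 mod 4 = 3; sign now -1
(176203/10921) = (1467/10921)   [reduce mod 10921]
reciprocity: (1467/10921) = +1·(10921/1467) since 1467 mod 4 = 3, 10921 mod 4 = 1; sign now -1
(10921/1467) = (652/1467)   [reduce mod 1467]
652 = 2^2·163; (2/1467) = -1 since 1467 mod 8 = 3, so (652/1467) = (-1)^2·(163/1467); sign now -1
reciprocity: (163/1467) = -1·(1467/163) since 163 mod 4 = 3, 1467 mod 4 = 3; sign now +1
(1467/163) = (0/163)   [reduce mod 163]
(0/163) = 0   [gcd(a, n) > 1]; final value = 0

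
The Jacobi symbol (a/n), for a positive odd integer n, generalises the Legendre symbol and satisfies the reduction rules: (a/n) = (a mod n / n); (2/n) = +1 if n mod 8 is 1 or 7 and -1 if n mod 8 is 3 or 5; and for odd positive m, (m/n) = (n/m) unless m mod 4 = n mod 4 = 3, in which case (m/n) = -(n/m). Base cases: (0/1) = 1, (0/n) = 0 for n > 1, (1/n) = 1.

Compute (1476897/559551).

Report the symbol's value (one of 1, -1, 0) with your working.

(1476897/559551) = (357795/559551)   [reduce mod 559551]
reciprocity: (357795/559551) = -1·(559551/357795) since 357795 mod 4 = 3, 559551 mod 4 = 3; sign now -1
(559551/357795) = (201756/357795)   [reduce mod 357795]
201756 = 2^2·50439; (2/357795) = -1 since 357795 mod 8 = 3, so (201756/357795) = (-1)^2·(50439/357795); sign now -1
reciprocity: (50439/357795) = -1·(357795/50439) since 50439 mod 4 = 3, 357795 mod 4 = 3; sign now +1
(357795/50439) = (4722/50439)   [reduce mod 50439]
4722 = 2^1·2361; (2/50439) = +1 since 50439 mod 8 = 7, so (4722/50439) = (+1)^1·(2361/50439); sign now +1
reciprocity: (2361/50439) = +1·(50439/2361) since 2361 mod 4 = 1, 50439 mod 4 = 3; sign now +1
(50439/2361) = (858/2361)   [reduce mod 2361]
858 = 2^1·429; (2/2361) = +1 since 2361 mod 8 = 1, so (858/2361) = (+1)^1·(429/2361); sign now +1
reciprocity: (429/2361) = +1·(2361/429) since 429 mod 4 = 1, 2361 mod 4 = 1; sign now +1
(2361/429) = (216/429)   [reduce mod 429]
216 = 2^3·27; (2/429) = -1 since 429 mod 8 = 5, so (216/429) = (-1)^3·(27/429); sign now -1
reciprocity: (27/429) = +1·(429/27) since 27 mod 4 = 3, 429 mod 4 = 1; sign now -1
(429/27) = (24/27)   [reduce mod 27]
24 = 2^3·3; (2/27) = -1 since 27 mod 8 = 3, so (24/27) = (-1)^3·(3/27); sign now +1
reciprocity: (3/27) = -1·(27/3) since 3 mod 4 = 3, 27 mod 4 = 3; sign now -1
(27/3) = (0/3)   [reduce mod 3]
(0/3) = 0   [gcd(a, n) > 1]; final value = 0

0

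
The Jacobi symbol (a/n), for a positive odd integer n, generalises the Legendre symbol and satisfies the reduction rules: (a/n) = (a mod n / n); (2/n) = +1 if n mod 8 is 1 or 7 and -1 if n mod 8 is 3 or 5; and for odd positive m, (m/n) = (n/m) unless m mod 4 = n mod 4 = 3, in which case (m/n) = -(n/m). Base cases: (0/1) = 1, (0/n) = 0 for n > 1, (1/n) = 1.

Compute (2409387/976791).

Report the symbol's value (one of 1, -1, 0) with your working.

0

(2409387/976791) = (455805/976791)   [reduce mod 976791]
reciprocity: (455805/976791) = +1·(976791/455805) since 455805 mod 4 = 1, 976791 mod 4 = 3; sign now +1
(976791/455805) = (65181/455805)   [reduce mod 455805]
reciprocity: (65181/455805) = +1·(455805/65181) since 65181 mod 4 = 1, 455805 mod 4 = 1; sign now +1
(455805/65181) = (64719/65181)   [reduce mod 65181]
reciprocity: (64719/65181) = +1·(65181/64719) since 64719 mod 4 = 3, 65181 mod 4 = 1; sign now +1
(65181/64719) = (462/64719)   [reduce mod 64719]
462 = 2^1·231; (2/64719) = +1 since 64719 mod 8 = 7, so (462/64719) = (+1)^1·(231/64719); sign now +1
reciprocity: (231/64719) = -1·(64719/231) since 231 mod 4 = 3, 64719 mod 4 = 3; sign now -1
(64719/231) = (39/231)   [reduce mod 231]
reciprocity: (39/231) = -1·(231/39) since 39 mod 4 = 3, 231 mod 4 = 3; sign now +1
(231/39) = (36/39)   [reduce mod 39]
36 = 2^2·9; (2/39) = +1 since 39 mod 8 = 7, so (36/39) = (+1)^2·(9/39); sign now +1
reciprocity: (9/39) = +1·(39/9) since 9 mod 4 = 1, 39 mod 4 = 3; sign now +1
(39/9) = (3/9)   [reduce mod 9]
reciprocity: (3/9) = +1·(9/3) since 3 mod 4 = 3, 9 mod 4 = 1; sign now +1
(9/3) = (0/3)   [reduce mod 3]
(0/3) = 0   [gcd(a, n) > 1]; final value = 0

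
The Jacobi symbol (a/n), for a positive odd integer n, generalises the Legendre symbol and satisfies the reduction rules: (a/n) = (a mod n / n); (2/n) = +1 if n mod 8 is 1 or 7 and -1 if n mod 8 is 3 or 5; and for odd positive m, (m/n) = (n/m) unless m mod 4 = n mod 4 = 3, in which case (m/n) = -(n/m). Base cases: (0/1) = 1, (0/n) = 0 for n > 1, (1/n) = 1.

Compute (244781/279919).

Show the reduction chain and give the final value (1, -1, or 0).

-1

flip (244781/279919) -> (279919/244781): both odd, 244781 mod 4 = 1, 279919 mod 4 = 3, so the flip contributes +1; sign now +1
(279919/244781): 279919 mod 244781 = 35138, so (279919/244781) = (35138/244781)
factor out 2^1: 35138 = 2^1·17569; with 244781 mod 8 = 5, (2/244781) = -1; sign now -1; continue with (17569/244781)
flip (17569/244781) -> (244781/17569): both odd, 17569 mod 4 = 1, 244781 mod 4 = 1, so the flip contributes +1; sign now -1
(244781/17569): 244781 mod 17569 = 16384, so (244781/17569) = (16384/17569)
factor out 2^14: 16384 = 2^14·1; with 17569 mod 8 = 1, (2/17569) = +1; sign now -1; continue with (1/17569)
reached (1/17569) = 1, so the symbol is -1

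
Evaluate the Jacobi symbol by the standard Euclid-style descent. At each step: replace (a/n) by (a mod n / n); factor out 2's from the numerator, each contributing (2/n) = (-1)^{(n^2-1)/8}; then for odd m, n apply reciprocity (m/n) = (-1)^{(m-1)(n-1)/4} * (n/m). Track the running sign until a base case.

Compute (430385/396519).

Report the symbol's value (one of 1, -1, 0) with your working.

-1

(430385/396519) = (33866/396519)   [reduce mod 396519]
33866 = 2^1·16933; (2/396519) = +1 since 396519 mod 8 = 7, so (33866/396519) = (+1)^1·(16933/396519); sign now +1
reciprocity: (16933/396519) = +1·(396519/16933) since 16933 mod 4 = 1, 396519 mod 4 = 3; sign now +1
(396519/16933) = (7060/16933)   [reduce mod 16933]
7060 = 2^2·1765; (2/16933) = -1 since 16933 mod 8 = 5, so (7060/16933) = (-1)^2·(1765/16933); sign now +1
reciprocity: (1765/16933) = +1·(16933/1765) since 1765 mod 4 = 1, 16933 mod 4 = 1; sign now +1
(16933/1765) = (1048/1765)   [reduce mod 1765]
1048 = 2^3·131; (2/1765) = -1 since 1765 mod 8 = 5, so (1048/1765) = (-1)^3·(131/1765); sign now -1
reciprocity: (131/1765) = +1·(1765/131) since 131 mod 4 = 3, 1765 mod 4 = 1; sign now -1
(1765/131) = (62/131)   [reduce mod 131]
62 = 2^1·31; (2/131) = -1 since 131 mod 8 = 3, so (62/131) = (-1)^1·(31/131); sign now +1
reciprocity: (31/131) = -1·(131/31) since 31 mod 4 = 3, 131 mod 4 = 3; sign now -1
(131/31) = (7/31)   [reduce mod 31]
reciprocity: (7/31) = -1·(31/7) since 7 mod 4 = 3, 31 mod 4 = 3; sign now +1
(31/7) = (3/7)   [reduce mod 7]
reciprocity: (3/7) = -1·(7/3) since 3 mod 4 = 3, 7 mod 4 = 3; sign now -1
(7/3) = (1/3)   [reduce mod 3]
(1/3) = 1; final value = sign = -1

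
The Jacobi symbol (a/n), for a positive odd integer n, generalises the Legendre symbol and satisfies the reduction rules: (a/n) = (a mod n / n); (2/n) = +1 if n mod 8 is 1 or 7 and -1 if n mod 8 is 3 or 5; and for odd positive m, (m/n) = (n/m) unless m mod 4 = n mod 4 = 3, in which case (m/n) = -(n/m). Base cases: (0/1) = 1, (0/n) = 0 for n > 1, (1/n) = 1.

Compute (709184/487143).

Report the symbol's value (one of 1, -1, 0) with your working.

1

(709184/487143): 709184 mod 487143 = 222041, so (709184/487143) = (222041/487143)
flip (222041/487143) -> (487143/222041): both odd, 222041 mod 4 = 1, 487143 mod 4 = 3, so the flip contributes +1; sign now +1
(487143/222041): 487143 mod 222041 = 43061, so (487143/222041) = (43061/222041)
flip (43061/222041) -> (222041/43061): both odd, 43061 mod 4 = 1, 222041 mod 4 = 1, so the flip contributes +1; sign now +1
(222041/43061): 222041 mod 43061 = 6736, so (222041/43061) = (6736/43061)
factor out 2^4: 6736 = 2^4·421; with 43061 mod 8 = 5, (2/43061) = -1; sign now +1; continue with (421/43061)
flip (421/43061) -> (43061/421): both odd, 421 mod 4 = 1, 43061 mod 4 = 1, so the flip contributes +1; sign now +1
(43061/421): 43061 mod 421 = 119, so (43061/421) = (119/421)
flip (119/421) -> (421/119): both odd, 119 mod 4 = 3, 421 mod 4 = 1, so the flip contributes +1; sign now +1
(421/119): 421 mod 119 = 64, so (421/119) = (64/119)
factor out 2^6: 64 = 2^6·1; with 119 mod 8 = 7, (2/119) = +1; sign now +1; continue with (1/119)
reached (1/119) = 1, so the symbol is +1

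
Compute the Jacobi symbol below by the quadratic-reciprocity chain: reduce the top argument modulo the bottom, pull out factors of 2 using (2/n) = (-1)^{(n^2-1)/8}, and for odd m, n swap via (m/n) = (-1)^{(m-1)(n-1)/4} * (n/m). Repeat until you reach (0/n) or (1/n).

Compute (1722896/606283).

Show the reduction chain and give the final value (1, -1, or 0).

(1722896/606283): 1722896 mod 606283 = 510330, so (1722896/606283) = (510330/606283)
factor out 2^1: 510330 = 2^1·255165; with 606283 mod 8 = 3, (2/606283) = -1; sign now -1; continue with (255165/606283)
flip (255165/606283) -> (606283/255165): both odd, 255165 mod 4 = 1, 606283 mod 4 = 3, so the flip contributes +1; sign now -1
(606283/255165): 606283 mod 255165 = 95953, so (606283/255165) = (95953/255165)
flip (95953/255165) -> (255165/95953): both odd, 95953 mod 4 = 1, 255165 mod 4 = 1, so the flip contributes +1; sign now -1
(255165/95953): 255165 mod 95953 = 63259, so (255165/95953) = (63259/95953)
flip (63259/95953) -> (95953/63259): both odd, 63259 mod 4 = 3, 95953 mod 4 = 1, so the flip contributes +1; sign now -1
(95953/63259): 95953 mod 63259 = 32694, so (95953/63259) = (32694/63259)
factor out 2^1: 32694 = 2^1·16347; with 63259 mod 8 = 3, (2/63259) = -1; sign now +1; continue with (16347/63259)
flip (16347/63259) -> (63259/16347): both odd, 16347 mod 4 = 3, 63259 mod 4 = 3, so the flip contributes -1; sign now -1
(63259/16347): 63259 mod 16347 = 14218, so (63259/16347) = (14218/16347)
factor out 2^1: 14218 = 2^1·7109; with 16347 mod 8 = 3, (2/16347) = -1; sign now +1; continue with (7109/16347)
flip (7109/16347) -> (16347/7109): both odd, 7109 mod 4 = 1, 16347 mod 4 = 3, so the flip contributes +1; sign now +1
(16347/7109): 16347 mod 7109 = 2129, so (16347/7109) = (2129/7109)
flip (2129/7109) -> (7109/2129): both odd, 2129 mod 4 = 1, 7109 mod 4 = 1, so the flip contributes +1; sign now +1
(7109/2129): 7109 mod 2129 = 722, so (7109/2129) = (722/2129)
factor out 2^1: 722 = 2^1·361; with 2129 mod 8 = 1, (2/2129) = +1; sign now +1; continue with (361/2129)
flip (361/2129) -> (2129/361): both odd, 361 mod 4 = 1, 2129 mod 4 = 1, so the flip contributes +1; sign now +1
(2129/361): 2129 mod 361 = 324, so (2129/361) = (324/361)
factor out 2^2: 324 = 2^2·81; with 361 mod 8 = 1, (2/361) = +1; sign now +1; continue with (81/361)
flip (81/361) -> (361/81): both odd, 81 mod 4 = 1, 361 mod 4 = 1, so the flip contributes +1; sign now +1
(361/81): 361 mod 81 = 37, so (361/81) = (37/81)
flip (37/81) -> (81/37): both odd, 37 mod 4 = 1, 81 mod 4 = 1, so the flip contributes +1; sign now +1
(81/37): 81 mod 37 = 7, so (81/37) = (7/37)
flip (7/37) -> (37/7): both odd, 7 mod 4 = 3, 37 mod 4 = 1, so the flip contributes +1; sign now +1
(37/7): 37 mod 7 = 2, so (37/7) = (2/7)
factor out 2^1: 2 = 2^1·1; with 7 mod 8 = 7, (2/7) = +1; sign now +1; continue with (1/7)
reached (1/7) = 1, so the symbol is +1

1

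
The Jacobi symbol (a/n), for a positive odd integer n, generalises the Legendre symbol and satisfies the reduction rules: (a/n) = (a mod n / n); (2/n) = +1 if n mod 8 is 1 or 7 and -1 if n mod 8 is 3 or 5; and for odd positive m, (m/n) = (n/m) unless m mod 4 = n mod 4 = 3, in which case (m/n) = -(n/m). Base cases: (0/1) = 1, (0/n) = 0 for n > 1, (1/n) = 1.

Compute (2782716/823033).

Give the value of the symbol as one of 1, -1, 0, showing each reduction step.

(2782716/823033) = (313617/823033)   [reduce mod 823033]
reciprocity: (313617/823033) = +1·(823033/313617) since 313617 mod 4 = 1, 823033 mod 4 = 1; sign now +1
(823033/313617) = (195799/313617)   [reduce mod 313617]
reciprocity: (195799/313617) = +1·(313617/195799) since 195799 mod 4 = 3, 313617 mod 4 = 1; sign now +1
(313617/195799) = (117818/195799)   [reduce mod 195799]
117818 = 2^1·58909; (2/195799) = +1 since 195799 mod 8 = 7, so (117818/195799) = (+1)^1·(58909/195799); sign now +1
reciprocity: (58909/195799) = +1·(195799/58909) since 58909 mod 4 = 1, 195799 mod 4 = 3; sign now +1
(195799/58909) = (19072/58909)   [reduce mod 58909]
19072 = 2^7·149; (2/58909) = -1 since 58909 mod 8 = 5, so (19072/58909) = (-1)^7·(149/58909); sign now -1
reciprocity: (149/58909) = +1·(58909/149) since 149 mod 4 = 1, 58909 mod 4 = 1; sign now -1
(58909/149) = (54/149)   [reduce mod 149]
54 = 2^1·27; (2/149) = -1 since 149 mod 8 = 5, so (54/149) = (-1)^1·(27/149); sign now +1
reciprocity: (27/149) = +1·(149/27) since 27 mod 4 = 3, 149 mod 4 = 1; sign now +1
(149/27) = (14/27)   [reduce mod 27]
14 = 2^1·7; (2/27) = -1 since 27 mod 8 = 3, so (14/27) = (-1)^1·(7/27); sign now -1
reciprocity: (7/27) = -1·(27/7) since 7 mod 4 = 3, 27 mod 4 = 3; sign now +1
(27/7) = (6/7)   [reduce mod 7]
6 = 2^1·3; (2/7) = +1 since 7 mod 8 = 7, so (6/7) = (+1)^1·(3/7); sign now +1
reciprocity: (3/7) = -1·(7/3) since 3 mod 4 = 3, 7 mod 4 = 3; sign now -1
(7/3) = (1/3)   [reduce mod 3]
(1/3) = 1; final value = sign = -1

-1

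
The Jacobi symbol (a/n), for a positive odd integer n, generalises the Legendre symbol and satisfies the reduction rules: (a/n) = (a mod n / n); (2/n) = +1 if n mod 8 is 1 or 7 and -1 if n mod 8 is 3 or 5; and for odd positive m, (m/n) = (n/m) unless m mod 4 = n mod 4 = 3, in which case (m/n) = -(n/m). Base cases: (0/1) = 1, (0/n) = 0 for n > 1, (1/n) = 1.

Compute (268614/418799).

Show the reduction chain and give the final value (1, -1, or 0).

factor out 2^1: 268614 = 2^1·134307; with 418799 mod 8 = 7, (2/418799) = +1; sign now +1; continue with (134307/418799)
flip (134307/418799) -> (418799/134307): both odd, 134307 mod 4 = 3, 418799 mod 4 = 3, so the flip contributes -1; sign now -1
(418799/134307): 418799 mod 134307 = 15878, so (418799/134307) = (15878/134307)
factor out 2^1: 15878 = 2^1·7939; with 134307 mod 8 = 3, (2/134307) = -1; sign now +1; continue with (7939/134307)
flip (7939/134307) -> (134307/7939): both odd, 7939 mod 4 = 3, 134307 mod 4 = 3, so the flip contributes -1; sign now -1
(134307/7939): 134307 mod 7939 = 7283, so (134307/7939) = (7283/7939)
flip (7283/7939) -> (7939/7283): both odd, 7283 mod 4 = 3, 7939 mod 4 = 3, so the flip contributes -1; sign now +1
(7939/7283): 7939 mod 7283 = 656, so (7939/7283) = (656/7283)
factor out 2^4: 656 = 2^4·41; with 7283 mod 8 = 3, (2/7283) = -1; sign now +1; continue with (41/7283)
flip (41/7283) -> (7283/41): both odd, 41 mod 4 = 1, 7283 mod 4 = 3, so the flip contributes +1; sign now +1
(7283/41): 7283 mod 41 = 26, so (7283/41) = (26/41)
factor out 2^1: 26 = 2^1·13; with 41 mod 8 = 1, (2/41) = +1; sign now +1; continue with (13/41)
flip (13/41) -> (41/13): both odd, 13 mod 4 = 1, 41 mod 4 = 1, so the flip contributes +1; sign now +1
(41/13): 41 mod 13 = 2, so (41/13) = (2/13)
factor out 2^1: 2 = 2^1·1; with 13 mod 8 = 5, (2/13) = -1; sign now -1; continue with (1/13)
reached (1/13) = 1, so the symbol is -1

-1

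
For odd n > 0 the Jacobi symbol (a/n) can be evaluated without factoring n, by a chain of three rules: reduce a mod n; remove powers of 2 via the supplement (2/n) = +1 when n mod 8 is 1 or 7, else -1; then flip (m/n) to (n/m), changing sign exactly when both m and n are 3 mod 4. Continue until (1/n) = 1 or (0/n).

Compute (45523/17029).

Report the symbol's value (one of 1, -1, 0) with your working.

(45523/17029): 45523 mod 17029 = 11465, so (45523/17029) = (11465/17029)
flip (11465/17029) -> (17029/11465): both odd, 11465 mod 4 = 1, 17029 mod 4 = 1, so the flip contributes +1; sign now +1
(17029/11465): 17029 mod 11465 = 5564, so (17029/11465) = (5564/11465)
factor out 2^2: 5564 = 2^2·1391; with 11465 mod 8 = 1, (2/11465) = +1; sign now +1; continue with (1391/11465)
flip (1391/11465) -> (11465/1391): both odd, 1391 mod 4 = 3, 11465 mod 4 = 1, so the flip contributes +1; sign now +1
(11465/1391): 11465 mod 1391 = 337, so (11465/1391) = (337/1391)
flip (337/1391) -> (1391/337): both odd, 337 mod 4 = 1, 1391 mod 4 = 3, so the flip contributes +1; sign now +1
(1391/337): 1391 mod 337 = 43, so (1391/337) = (43/337)
flip (43/337) -> (337/43): both odd, 43 mod 4 = 3, 337 mod 4 = 1, so the flip contributes +1; sign now +1
(337/43): 337 mod 43 = 36, so (337/43) = (36/43)
factor out 2^2: 36 = 2^2·9; with 43 mod 8 = 3, (2/43) = -1; sign now +1; continue with (9/43)
flip (9/43) -> (43/9): both odd, 9 mod 4 = 1, 43 mod 4 = 3, so the flip contributes +1; sign now +1
(43/9): 43 mod 9 = 7, so (43/9) = (7/9)
flip (7/9) -> (9/7): both odd, 7 mod 4 = 3, 9 mod 4 = 1, so the flip contributes +1; sign now +1
(9/7): 9 mod 7 = 2, so (9/7) = (2/7)
factor out 2^1: 2 = 2^1·1; with 7 mod 8 = 7, (2/7) = +1; sign now +1; continue with (1/7)
reached (1/7) = 1, so the symbol is +1

1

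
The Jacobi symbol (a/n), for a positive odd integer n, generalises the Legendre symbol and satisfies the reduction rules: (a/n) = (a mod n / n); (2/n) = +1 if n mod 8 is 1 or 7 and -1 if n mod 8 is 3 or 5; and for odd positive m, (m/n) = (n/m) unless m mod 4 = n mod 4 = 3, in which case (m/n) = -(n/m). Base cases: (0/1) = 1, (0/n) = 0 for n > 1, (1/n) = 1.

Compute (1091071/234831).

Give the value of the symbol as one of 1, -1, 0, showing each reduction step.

1

(1091071/234831): 1091071 mod 234831 = 151747, so (1091071/234831) = (151747/234831)
flip (151747/234831) -> (234831/151747): both odd, 151747 mod 4 = 3, 234831 mod 4 = 3, so the flip contributes -1; sign now -1
(234831/151747): 234831 mod 151747 = 83084, so (234831/151747) = (83084/151747)
factor out 2^2: 83084 = 2^2·20771; with 151747 mod 8 = 3, (2/151747) = -1; sign now -1; continue with (20771/151747)
flip (20771/151747) -> (151747/20771): both odd, 20771 mod 4 = 3, 151747 mod 4 = 3, so the flip contributes -1; sign now +1
(151747/20771): 151747 mod 20771 = 6350, so (151747/20771) = (6350/20771)
factor out 2^1: 6350 = 2^1·3175; with 20771 mod 8 = 3, (2/20771) = -1; sign now -1; continue with (3175/20771)
flip (3175/20771) -> (20771/3175): both odd, 3175 mod 4 = 3, 20771 mod 4 = 3, so the flip contributes -1; sign now +1
(20771/3175): 20771 mod 3175 = 1721, so (20771/3175) = (1721/3175)
flip (1721/3175) -> (3175/1721): both odd, 1721 mod 4 = 1, 3175 mod 4 = 3, so the flip contributes +1; sign now +1
(3175/1721): 3175 mod 1721 = 1454, so (3175/1721) = (1454/1721)
factor out 2^1: 1454 = 2^1·727; with 1721 mod 8 = 1, (2/1721) = +1; sign now +1; continue with (727/1721)
flip (727/1721) -> (1721/727): both odd, 727 mod 4 = 3, 1721 mod 4 = 1, so the flip contributes +1; sign now +1
(1721/727): 1721 mod 727 = 267, so (1721/727) = (267/727)
flip (267/727) -> (727/267): both odd, 267 mod 4 = 3, 727 mod 4 = 3, so the flip contributes -1; sign now -1
(727/267): 727 mod 267 = 193, so (727/267) = (193/267)
flip (193/267) -> (267/193): both odd, 193 mod 4 = 1, 267 mod 4 = 3, so the flip contributes +1; sign now -1
(267/193): 267 mod 193 = 74, so (267/193) = (74/193)
factor out 2^1: 74 = 2^1·37; with 193 mod 8 = 1, (2/193) = +1; sign now -1; continue with (37/193)
flip (37/193) -> (193/37): both odd, 37 mod 4 = 1, 193 mod 4 = 1, so the flip contributes +1; sign now -1
(193/37): 193 mod 37 = 8, so (193/37) = (8/37)
factor out 2^3: 8 = 2^3·1; with 37 mod 8 = 5, (2/37) = -1; sign now +1; continue with (1/37)
reached (1/37) = 1, so the symbol is +1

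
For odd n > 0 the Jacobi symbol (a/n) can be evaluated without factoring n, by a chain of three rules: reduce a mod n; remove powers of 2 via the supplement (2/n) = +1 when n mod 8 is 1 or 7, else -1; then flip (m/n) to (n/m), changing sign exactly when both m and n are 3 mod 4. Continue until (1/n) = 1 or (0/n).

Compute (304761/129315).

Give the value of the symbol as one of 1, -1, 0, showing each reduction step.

0

(304761/129315) = (46131/129315)   [reduce mod 129315]
reciprocity: (46131/129315) = -1·(129315/46131) since 46131 mod 4 = 3, 129315 mod 4 = 3; sign now -1
(129315/46131) = (37053/46131)   [reduce mod 46131]
reciprocity: (37053/46131) = +1·(46131/37053) since 37053 mod 4 = 1, 46131 mod 4 = 3; sign now -1
(46131/37053) = (9078/37053)   [reduce mod 37053]
9078 = 2^1·4539; (2/37053) = -1 since 37053 mod 8 = 5, so (9078/37053) = (-1)^1·(4539/37053); sign now +1
reciprocity: (4539/37053) = +1·(37053/4539) since 4539 mod 4 = 3, 37053 mod 4 = 1; sign now +1
(37053/4539) = (741/4539)   [reduce mod 4539]
reciprocity: (741/4539) = +1·(4539/741) since 741 mod 4 = 1, 4539 mod 4 = 3; sign now +1
(4539/741) = (93/741)   [reduce mod 741]
reciprocity: (93/741) = +1·(741/93) since 93 mod 4 = 1, 741 mod 4 = 1; sign now +1
(741/93) = (90/93)   [reduce mod 93]
90 = 2^1·45; (2/93) = -1 since 93 mod 8 = 5, so (90/93) = (-1)^1·(45/93); sign now -1
reciprocity: (45/93) = +1·(93/45) since 45 mod 4 = 1, 93 mod 4 = 1; sign now -1
(93/45) = (3/45)   [reduce mod 45]
reciprocity: (3/45) = +1·(45/3) since 3 mod 4 = 3, 45 mod 4 = 1; sign now -1
(45/3) = (0/3)   [reduce mod 3]
(0/3) = 0   [gcd(a, n) > 1]; final value = 0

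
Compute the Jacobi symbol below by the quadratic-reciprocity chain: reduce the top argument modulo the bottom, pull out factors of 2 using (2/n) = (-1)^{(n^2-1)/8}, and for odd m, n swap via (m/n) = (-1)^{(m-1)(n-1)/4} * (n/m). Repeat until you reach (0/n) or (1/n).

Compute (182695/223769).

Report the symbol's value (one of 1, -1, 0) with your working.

flip (182695/223769) -> (223769/182695): both odd, 182695 mod 4 = 3, 223769 mod 4 = 1, so the flip contributes +1; sign now +1
(223769/182695): 223769 mod 182695 = 41074, so (223769/182695) = (41074/182695)
factor out 2^1: 41074 = 2^1·20537; with 182695 mod 8 = 7, (2/182695) = +1; sign now +1; continue with (20537/182695)
flip (20537/182695) -> (182695/20537): both odd, 20537 mod 4 = 1, 182695 mod 4 = 3, so the flip contributes +1; sign now +1
(182695/20537): 182695 mod 20537 = 18399, so (182695/20537) = (18399/20537)
flip (18399/20537) -> (20537/18399): both odd, 18399 mod 4 = 3, 20537 mod 4 = 1, so the flip contributes +1; sign now +1
(20537/18399): 20537 mod 18399 = 2138, so (20537/18399) = (2138/18399)
factor out 2^1: 2138 = 2^1·1069; with 18399 mod 8 = 7, (2/18399) = +1; sign now +1; continue with (1069/18399)
flip (1069/18399) -> (18399/1069): both odd, 1069 mod 4 = 1, 18399 mod 4 = 3, so the flip contributes +1; sign now +1
(18399/1069): 18399 mod 1069 = 226, so (18399/1069) = (226/1069)
factor out 2^1: 226 = 2^1·113; with 1069 mod 8 = 5, (2/1069) = -1; sign now -1; continue with (113/1069)
flip (113/1069) -> (1069/113): both odd, 113 mod 4 = 1, 1069 mod 4 = 1, so the flip contributes +1; sign now -1
(1069/113): 1069 mod 113 = 52, so (1069/113) = (52/113)
factor out 2^2: 52 = 2^2·13; with 113 mod 8 = 1, (2/113) = +1; sign now -1; continue with (13/113)
flip (13/113) -> (113/13): both odd, 13 mod 4 = 1, 113 mod 4 = 1, so the flip contributes +1; sign now -1
(113/13): 113 mod 13 = 9, so (113/13) = (9/13)
flip (9/13) -> (13/9): both odd, 9 mod 4 = 1, 13 mod 4 = 1, so the flip contributes +1; sign now -1
(13/9): 13 mod 9 = 4, so (13/9) = (4/9)
factor out 2^2: 4 = 2^2·1; with 9 mod 8 = 1, (2/9) = +1; sign now -1; continue with (1/9)
reached (1/9) = 1, so the symbol is -1

-1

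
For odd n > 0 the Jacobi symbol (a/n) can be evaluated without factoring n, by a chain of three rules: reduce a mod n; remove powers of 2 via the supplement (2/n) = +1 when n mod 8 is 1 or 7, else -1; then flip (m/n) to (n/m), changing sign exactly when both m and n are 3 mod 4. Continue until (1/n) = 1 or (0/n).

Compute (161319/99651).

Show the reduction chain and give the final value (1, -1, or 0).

(161319/99651) = (61668/99651)   [reduce mod 99651]
61668 = 2^2·15417; (2/99651) = -1 since 99651 mod 8 = 3, so (61668/99651) = (-1)^2·(15417/99651); sign now +1
reciprocity: (15417/99651) = +1·(99651/15417) since 15417 mod 4 = 1, 99651 mod 4 = 3; sign now +1
(99651/15417) = (7149/15417)   [reduce mod 15417]
reciprocity: (7149/15417) = +1·(15417/7149) since 7149 mod 4 = 1, 15417 mod 4 = 1; sign now +1
(15417/7149) = (1119/7149)   [reduce mod 7149]
reciprocity: (1119/7149) = +1·(7149/1119) since 1119 mod 4 = 3, 7149 mod 4 = 1; sign now +1
(7149/1119) = (435/1119)   [reduce mod 1119]
reciprocity: (435/1119) = -1·(1119/435) since 435 mod 4 = 3, 1119 mod 4 = 3; sign now -1
(1119/435) = (249/435)   [reduce mod 435]
reciprocity: (249/435) = +1·(435/249) since 249 mod 4 = 1, 435 mod 4 = 3; sign now -1
(435/249) = (186/249)   [reduce mod 249]
186 = 2^1·93; (2/249) = +1 since 249 mod 8 = 1, so (186/249) = (+1)^1·(93/249); sign now -1
reciprocity: (93/249) = +1·(249/93) since 93 mod 4 = 1, 249 mod 4 = 1; sign now -1
(249/93) = (63/93)   [reduce mod 93]
reciprocity: (63/93) = +1·(93/63) since 63 mod 4 = 3, 93 mod 4 = 1; sign now -1
(93/63) = (30/63)   [reduce mod 63]
30 = 2^1·15; (2/63) = +1 since 63 mod 8 = 7, so (30/63) = (+1)^1·(15/63); sign now -1
reciprocity: (15/63) = -1·(63/15) since 15 mod 4 = 3, 63 mod 4 = 3; sign now +1
(63/15) = (3/15)   [reduce mod 15]
reciprocity: (3/15) = -1·(15/3) since 3 mod 4 = 3, 15 mod 4 = 3; sign now -1
(15/3) = (0/3)   [reduce mod 3]
(0/3) = 0   [gcd(a, n) > 1]; final value = 0

0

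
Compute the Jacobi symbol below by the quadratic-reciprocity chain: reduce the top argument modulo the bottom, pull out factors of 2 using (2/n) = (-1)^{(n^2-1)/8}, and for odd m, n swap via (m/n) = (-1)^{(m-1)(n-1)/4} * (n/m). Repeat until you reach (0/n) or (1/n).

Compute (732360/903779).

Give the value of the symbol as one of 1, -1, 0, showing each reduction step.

1

factor out 2^3: 732360 = 2^3·91545; with 903779 mod 8 = 3, (2/903779) = -1; sign now -1; continue with (91545/903779)
flip (91545/903779) -> (903779/91545): both odd, 91545 mod 4 = 1, 903779 mod 4 = 3, so the flip contributes +1; sign now -1
(903779/91545): 903779 mod 91545 = 79874, so (903779/91545) = (79874/91545)
factor out 2^1: 79874 = 2^1·39937; with 91545 mod 8 = 1, (2/91545) = +1; sign now -1; continue with (39937/91545)
flip (39937/91545) -> (91545/39937): both odd, 39937 mod 4 = 1, 91545 mod 4 = 1, so the flip contributes +1; sign now -1
(91545/39937): 91545 mod 39937 = 11671, so (91545/39937) = (11671/39937)
flip (11671/39937) -> (39937/11671): both odd, 11671 mod 4 = 3, 39937 mod 4 = 1, so the flip contributes +1; sign now -1
(39937/11671): 39937 mod 11671 = 4924, so (39937/11671) = (4924/11671)
factor out 2^2: 4924 = 2^2·1231; with 11671 mod 8 = 7, (2/11671) = +1; sign now -1; continue with (1231/11671)
flip (1231/11671) -> (11671/1231): both odd, 1231 mod 4 = 3, 11671 mod 4 = 3, so the flip contributes -1; sign now +1
(11671/1231): 11671 mod 1231 = 592, so (11671/1231) = (592/1231)
factor out 2^4: 592 = 2^4·37; with 1231 mod 8 = 7, (2/1231) = +1; sign now +1; continue with (37/1231)
flip (37/1231) -> (1231/37): both odd, 37 mod 4 = 1, 1231 mod 4 = 3, so the flip contributes +1; sign now +1
(1231/37): 1231 mod 37 = 10, so (1231/37) = (10/37)
factor out 2^1: 10 = 2^1·5; with 37 mod 8 = 5, (2/37) = -1; sign now -1; continue with (5/37)
flip (5/37) -> (37/5): both odd, 5 mod 4 = 1, 37 mod 4 = 1, so the flip contributes +1; sign now -1
(37/5): 37 mod 5 = 2, so (37/5) = (2/5)
factor out 2^1: 2 = 2^1·1; with 5 mod 8 = 5, (2/5) = -1; sign now +1; continue with (1/5)
reached (1/5) = 1, so the symbol is +1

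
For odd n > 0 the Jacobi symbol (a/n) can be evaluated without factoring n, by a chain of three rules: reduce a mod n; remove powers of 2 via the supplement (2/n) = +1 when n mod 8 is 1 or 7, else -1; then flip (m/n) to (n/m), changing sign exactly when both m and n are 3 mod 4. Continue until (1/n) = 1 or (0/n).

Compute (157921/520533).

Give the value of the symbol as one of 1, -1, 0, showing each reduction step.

flip (157921/520533) -> (520533/157921): both odd, 157921 mod 4 = 1, 520533 mod 4 = 1, so the flip contributes +1; sign now +1
(520533/157921): 520533 mod 157921 = 46770, so (520533/157921) = (46770/157921)
factor out 2^1: 46770 = 2^1·23385; with 157921 mod 8 = 1, (2/157921) = +1; sign now +1; continue with (23385/157921)
flip (23385/157921) -> (157921/23385): both odd, 23385 mod 4 = 1, 157921 mod 4 = 1, so the flip contributes +1; sign now +1
(157921/23385): 157921 mod 23385 = 17611, so (157921/23385) = (17611/23385)
flip (17611/23385) -> (23385/17611): both odd, 17611 mod 4 = 3, 23385 mod 4 = 1, so the flip contributes +1; sign now +1
(23385/17611): 23385 mod 17611 = 5774, so (23385/17611) = (5774/17611)
factor out 2^1: 5774 = 2^1·2887; with 17611 mod 8 = 3, (2/17611) = -1; sign now -1; continue with (2887/17611)
flip (2887/17611) -> (17611/2887): both odd, 2887 mod 4 = 3, 17611 mod 4 = 3, so the flip contributes -1; sign now +1
(17611/2887): 17611 mod 2887 = 289, so (17611/2887) = (289/2887)
flip (289/2887) -> (2887/289): both odd, 289 mod 4 = 1, 2887 mod 4 = 3, so the flip contributes +1; sign now +1
(2887/289): 2887 mod 289 = 286, so (2887/289) = (286/289)
factor out 2^1: 286 = 2^1·143; with 289 mod 8 = 1, (2/289) = +1; sign now +1; continue with (143/289)
flip (143/289) -> (289/143): both odd, 143 mod 4 = 3, 289 mod 4 = 1, so the flip contributes +1; sign now +1
(289/143): 289 mod 143 = 3, so (289/143) = (3/143)
flip (3/143) -> (143/3): both odd, 3 mod 4 = 3, 143 mod 4 = 3, so the flip contributes -1; sign now -1
(143/3): 143 mod 3 = 2, so (143/3) = (2/3)
factor out 2^1: 2 = 2^1·1; with 3 mod 8 = 3, (2/3) = -1; sign now +1; continue with (1/3)
reached (1/3) = 1, so the symbol is +1

1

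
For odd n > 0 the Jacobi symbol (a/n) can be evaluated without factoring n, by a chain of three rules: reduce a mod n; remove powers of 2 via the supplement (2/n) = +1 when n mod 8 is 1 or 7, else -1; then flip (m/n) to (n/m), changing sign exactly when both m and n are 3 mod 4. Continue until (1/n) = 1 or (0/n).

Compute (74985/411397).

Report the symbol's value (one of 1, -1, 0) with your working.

reciprocity: (74985/411397) = +1·(411397/74985) since 74985 mod 4 = 1, 411397 mod 4 = 1; sign now +1
(411397/74985) = (36472/74985)   [reduce mod 74985]
36472 = 2^3·4559; (2/74985) = +1 since 74985 mod 8 = 1, so (36472/74985) = (+1)^3·(4559/74985); sign now +1
reciprocity: (4559/74985) = +1·(74985/4559) since 4559 mod 4 = 3, 74985 mod 4 = 1; sign now +1
(74985/4559) = (2041/4559)   [reduce mod 4559]
reciprocity: (2041/4559) = +1·(4559/2041) since 2041 mod 4 = 1, 4559 mod 4 = 3; sign now +1
(4559/2041) = (477/2041)   [reduce mod 2041]
reciprocity: (477/2041) = +1·(2041/477) since 477 mod 4 = 1, 2041 mod 4 = 1; sign now +1
(2041/477) = (133/477)   [reduce mod 477]
reciprocity: (133/477) = +1·(477/133) since 133 mod 4 = 1, 477 mod 4 = 1; sign now +1
(477/133) = (78/133)   [reduce mod 133]
78 = 2^1·39; (2/133) = -1 since 133 mod 8 = 5, so (78/133) = (-1)^1·(39/133); sign now -1
reciprocity: (39/133) = +1·(133/39) since 39 mod 4 = 3, 133 mod 4 = 1; sign now -1
(133/39) = (16/39)   [reduce mod 39]
16 = 2^4·1; (2/39) = +1 since 39 mod 8 = 7, so (16/39) = (+1)^4·(1/39); sign now -1
(1/39) = 1; final value = sign = -1

-1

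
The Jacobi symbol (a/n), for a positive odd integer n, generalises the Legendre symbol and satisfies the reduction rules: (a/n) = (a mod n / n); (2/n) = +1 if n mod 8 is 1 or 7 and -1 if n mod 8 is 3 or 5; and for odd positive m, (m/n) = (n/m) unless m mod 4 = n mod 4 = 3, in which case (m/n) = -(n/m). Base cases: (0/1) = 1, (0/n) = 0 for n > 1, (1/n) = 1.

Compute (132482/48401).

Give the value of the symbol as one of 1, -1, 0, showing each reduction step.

(132482/48401): 132482 mod 48401 = 35680, so (132482/48401) = (35680/48401)
factor out 2^5: 35680 = 2^5·1115; with 48401 mod 8 = 1, (2/48401) = +1; sign now +1; continue with (1115/48401)
flip (1115/48401) -> (48401/1115): both odd, 1115 mod 4 = 3, 48401 mod 4 = 1, so the flip contributes +1; sign now +1
(48401/1115): 48401 mod 1115 = 456, so (48401/1115) = (456/1115)
factor out 2^3: 456 = 2^3·57; with 1115 mod 8 = 3, (2/1115) = -1; sign now -1; continue with (57/1115)
flip (57/1115) -> (1115/57): both odd, 57 mod 4 = 1, 1115 mod 4 = 3, so the flip contributes +1; sign now -1
(1115/57): 1115 mod 57 = 32, so (1115/57) = (32/57)
factor out 2^5: 32 = 2^5·1; with 57 mod 8 = 1, (2/57) = +1; sign now -1; continue with (1/57)
reached (1/57) = 1, so the symbol is -1

-1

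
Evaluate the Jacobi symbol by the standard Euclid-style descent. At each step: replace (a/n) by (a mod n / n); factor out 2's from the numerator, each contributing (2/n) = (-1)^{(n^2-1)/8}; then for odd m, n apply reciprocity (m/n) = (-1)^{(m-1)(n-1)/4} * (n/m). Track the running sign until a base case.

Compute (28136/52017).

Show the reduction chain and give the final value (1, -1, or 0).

28136 = 2^3·3517; (2/52017) = +1 since 52017 mod 8 = 1, so (28136/52017) = (+1)^3·(3517/52017); sign now +1
reciprocity: (3517/52017) = +1·(52017/3517) since 3517 mod 4 = 1, 52017 mod 4 = 1; sign now +1
(52017/3517) = (2779/3517)   [reduce mod 3517]
reciprocity: (2779/3517) = +1·(3517/2779) since 2779 mod 4 = 3, 3517 mod 4 = 1; sign now +1
(3517/2779) = (738/2779)   [reduce mod 2779]
738 = 2^1·369; (2/2779) = -1 since 2779 mod 8 = 3, so (738/2779) = (-1)^1·(369/2779); sign now -1
reciprocity: (369/2779) = +1·(2779/369) since 369 mod 4 = 1, 2779 mod 4 = 3; sign now -1
(2779/369) = (196/369)   [reduce mod 369]
196 = 2^2·49; (2/369) = +1 since 369 mod 8 = 1, so (196/369) = (+1)^2·(49/369); sign now -1
reciprocity: (49/369) = +1·(369/49) since 49 mod 4 = 1, 369 mod 4 = 1; sign now -1
(369/49) = (26/49)   [reduce mod 49]
26 = 2^1·13; (2/49) = +1 since 49 mod 8 = 1, so (26/49) = (+1)^1·(13/49); sign now -1
reciprocity: (13/49) = +1·(49/13) since 13 mod 4 = 1, 49 mod 4 = 1; sign now -1
(49/13) = (10/13)   [reduce mod 13]
10 = 2^1·5; (2/13) = -1 since 13 mod 8 = 5, so (10/13) = (-1)^1·(5/13); sign now +1
reciprocity: (5/13) = +1·(13/5) since 5 mod 4 = 1, 13 mod 4 = 1; sign now +1
(13/5) = (3/5)   [reduce mod 5]
reciprocity: (3/5) = +1·(5/3) since 3 mod 4 = 3, 5 mod 4 = 1; sign now +1
(5/3) = (2/3)   [reduce mod 3]
2 = 2^1·1; (2/3) = -1 since 3 mod 8 = 3, so (2/3) = (-1)^1·(1/3); sign now -1
(1/3) = 1; final value = sign = -1

-1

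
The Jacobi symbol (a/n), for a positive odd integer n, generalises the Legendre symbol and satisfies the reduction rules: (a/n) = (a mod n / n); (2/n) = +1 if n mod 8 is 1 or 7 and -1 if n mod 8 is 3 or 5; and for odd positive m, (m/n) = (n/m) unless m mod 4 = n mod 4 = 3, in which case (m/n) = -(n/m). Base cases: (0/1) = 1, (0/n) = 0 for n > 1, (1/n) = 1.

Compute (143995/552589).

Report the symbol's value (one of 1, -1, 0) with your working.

1

reciprocity: (143995/552589) = +1·(552589/143995) since 143995 mod 4 = 3, 552589 mod 4 = 1; sign now +1
(552589/143995) = (120604/143995)   [reduce mod 143995]
120604 = 2^2·30151; (2/143995) = -1 since 143995 mod 8 = 3, so (120604/143995) = (-1)^2·(30151/143995); sign now +1
reciprocity: (30151/143995) = -1·(143995/30151) since 30151 mod 4 = 3, 143995 mod 4 = 3; sign now -1
(143995/30151) = (23391/30151)   [reduce mod 30151]
reciprocity: (23391/30151) = -1·(30151/23391) since 23391 mod 4 = 3, 30151 mod 4 = 3; sign now +1
(30151/23391) = (6760/23391)   [reduce mod 23391]
6760 = 2^3·845; (2/23391) = +1 since 23391 mod 8 = 7, so (6760/23391) = (+1)^3·(845/23391); sign now +1
reciprocity: (845/23391) = +1·(23391/845) since 845 mod 4 = 1, 23391 mod 4 = 3; sign now +1
(23391/845) = (576/845)   [reduce mod 845]
576 = 2^6·9; (2/845) = -1 since 845 mod 8 = 5, so (576/845) = (-1)^6·(9/845); sign now +1
reciprocity: (9/845) = +1·(845/9) since 9 mod 4 = 1, 845 mod 4 = 1; sign now +1
(845/9) = (8/9)   [reduce mod 9]
8 = 2^3·1; (2/9) = +1 since 9 mod 8 = 1, so (8/9) = (+1)^3·(1/9); sign now +1
(1/9) = 1; final value = sign = +1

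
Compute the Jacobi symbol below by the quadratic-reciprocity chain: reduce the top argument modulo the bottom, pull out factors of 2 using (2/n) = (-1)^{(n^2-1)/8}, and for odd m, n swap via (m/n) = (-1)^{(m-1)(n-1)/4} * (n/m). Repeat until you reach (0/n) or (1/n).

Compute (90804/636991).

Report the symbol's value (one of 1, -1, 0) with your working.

90804 = 2^2·22701; (2/636991) = +1 since 636991 mod 8 = 7, so (90804/636991) = (+1)^2·(22701/636991); sign now +1
reciprocity: (22701/636991) = +1·(636991/22701) since 22701 mod 4 = 1, 636991 mod 4 = 3; sign now +1
(636991/22701) = (1363/22701)   [reduce mod 22701]
reciprocity: (1363/22701) = +1·(22701/1363) since 1363 mod 4 = 3, 22701 mod 4 = 1; sign now +1
(22701/1363) = (893/1363)   [reduce mod 1363]
reciprocity: (893/1363) = +1·(1363/893) since 893 mod 4 = 1, 1363 mod 4 = 3; sign now +1
(1363/893) = (470/893)   [reduce mod 893]
470 = 2^1·235; (2/893) = -1 since 893 mod 8 = 5, so (470/893) = (-1)^1·(235/893); sign now -1
reciprocity: (235/893) = +1·(893/235) since 235 mod 4 = 3, 893 mod 4 = 1; sign now -1
(893/235) = (188/235)   [reduce mod 235]
188 = 2^2·47; (2/235) = -1 since 235 mod 8 = 3, so (188/235) = (-1)^2·(47/235); sign now -1
reciprocity: (47/235) = -1·(235/47) since 47 mod 4 = 3, 235 mod 4 = 3; sign now +1
(235/47) = (0/47)   [reduce mod 47]
(0/47) = 0   [gcd(a, n) > 1]; final value = 0

0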